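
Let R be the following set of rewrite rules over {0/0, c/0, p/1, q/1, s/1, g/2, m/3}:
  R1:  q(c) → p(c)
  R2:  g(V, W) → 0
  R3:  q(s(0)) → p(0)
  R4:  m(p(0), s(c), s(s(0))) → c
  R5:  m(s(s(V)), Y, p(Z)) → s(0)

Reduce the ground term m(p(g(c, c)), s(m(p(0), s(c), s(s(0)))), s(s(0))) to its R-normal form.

c

1. m(p(g(c, c)), s(m(p(0), s(c), s(s(0)))), s(s(0)))  →  m(p(0), s(m(p(0), s(c), s(s(0)))), s(s(0)))   [R2 at 1.1]
2. m(p(0), s(m(p(0), s(c), s(s(0)))), s(s(0)))  →  m(p(0), s(c), s(s(0)))   [R4 at 2.1]
3. m(p(0), s(c), s(s(0)))  →  c   [R4 at ε]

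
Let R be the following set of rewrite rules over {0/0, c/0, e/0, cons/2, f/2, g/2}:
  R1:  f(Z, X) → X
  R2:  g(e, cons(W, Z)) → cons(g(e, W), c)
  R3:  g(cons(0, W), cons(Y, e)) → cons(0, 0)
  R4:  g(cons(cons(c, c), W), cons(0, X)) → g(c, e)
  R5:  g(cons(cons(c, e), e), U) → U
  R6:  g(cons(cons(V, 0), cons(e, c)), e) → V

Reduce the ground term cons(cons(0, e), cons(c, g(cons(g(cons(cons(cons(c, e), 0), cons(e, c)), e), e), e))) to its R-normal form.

cons(cons(0, e), cons(c, e))

1. cons(cons(0, e), cons(c, g(cons(g(cons(cons(cons(c, e), 0), cons(e, c)), e), e), e)))  →  cons(cons(0, e), cons(c, g(cons(cons(c, e), e), e)))   [R6 at 2.2.1.1]
2. cons(cons(0, e), cons(c, g(cons(cons(c, e), e), e)))  →  cons(cons(0, e), cons(c, e))   [R5 at 2.2]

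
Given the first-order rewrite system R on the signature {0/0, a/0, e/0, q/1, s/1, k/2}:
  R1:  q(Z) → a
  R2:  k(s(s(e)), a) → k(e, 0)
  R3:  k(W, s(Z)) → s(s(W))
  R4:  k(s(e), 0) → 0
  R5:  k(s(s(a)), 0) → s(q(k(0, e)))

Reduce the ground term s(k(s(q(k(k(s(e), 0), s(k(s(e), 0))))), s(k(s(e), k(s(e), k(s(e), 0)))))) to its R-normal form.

s(s(s(s(a))))

1. s(k(s(q(k(k(s(e), 0), s(k(s(e), 0))))), s(k(s(e), k(s(e), k(s(e), 0))))))  →  s(s(s(s(q(k(k(s(e), 0), s(k(s(e), 0))))))))   [R3 at 1]
2. s(s(s(s(q(k(k(s(e), 0), s(k(s(e), 0))))))))  →  s(s(s(s(a))))   [R1 at 1.1.1.1]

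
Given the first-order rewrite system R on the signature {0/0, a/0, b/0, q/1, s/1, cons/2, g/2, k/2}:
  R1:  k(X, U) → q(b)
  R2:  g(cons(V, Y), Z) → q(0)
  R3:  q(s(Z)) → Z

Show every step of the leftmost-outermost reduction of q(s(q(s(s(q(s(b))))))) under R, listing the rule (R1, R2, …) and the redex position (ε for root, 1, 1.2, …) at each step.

1. q(s(q(s(s(q(s(b)))))))  →  q(s(s(q(s(b)))))   [R3 at ε]
2. q(s(s(q(s(b)))))  →  s(q(s(b)))   [R3 at ε]
3. s(q(s(b)))  →  s(b)   [R3 at 1]

s(b)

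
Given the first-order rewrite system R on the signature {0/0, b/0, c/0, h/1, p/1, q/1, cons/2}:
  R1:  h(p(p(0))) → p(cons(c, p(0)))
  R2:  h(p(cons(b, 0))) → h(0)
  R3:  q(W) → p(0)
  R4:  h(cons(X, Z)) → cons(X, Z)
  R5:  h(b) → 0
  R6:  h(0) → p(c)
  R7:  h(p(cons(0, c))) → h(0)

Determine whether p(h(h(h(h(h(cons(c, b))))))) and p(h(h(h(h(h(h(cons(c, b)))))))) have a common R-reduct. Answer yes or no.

Reduce t₁ = p(h(h(h(h(h(cons(c, b))))))):
1. p(h(h(h(h(h(cons(c, b)))))))  →  p(h(h(h(h(cons(c, b))))))   [R4 at 1.1.1.1.1]
2. p(h(h(h(h(cons(c, b))))))  →  p(h(h(h(cons(c, b)))))   [R4 at 1.1.1.1]
3. p(h(h(h(cons(c, b)))))  →  p(h(h(cons(c, b))))   [R4 at 1.1.1]
4. p(h(h(cons(c, b))))  →  p(h(cons(c, b)))   [R4 at 1.1]
5. p(h(cons(c, b)))  →  p(cons(c, b))   [R4 at 1]

Reduce t₂ = p(h(h(h(h(h(h(cons(c, b)))))))):
1. p(h(h(h(h(h(h(cons(c, b))))))))  →  p(h(h(h(h(h(cons(c, b)))))))   [R4 at 1.1.1.1.1.1]
2. p(h(h(h(h(h(cons(c, b)))))))  →  p(h(h(h(h(cons(c, b))))))   [R4 at 1.1.1.1.1]
3. p(h(h(h(h(cons(c, b))))))  →  p(h(h(h(cons(c, b)))))   [R4 at 1.1.1.1]
4. p(h(h(h(cons(c, b)))))  →  p(h(h(cons(c, b))))   [R4 at 1.1.1]
5. p(h(h(cons(c, b))))  →  p(h(cons(c, b)))   [R4 at 1.1]
6. p(h(cons(c, b)))  →  p(cons(c, b))   [R4 at 1]

yes — NF(t₁) = p(cons(c, b)), NF(t₂) = p(cons(c, b))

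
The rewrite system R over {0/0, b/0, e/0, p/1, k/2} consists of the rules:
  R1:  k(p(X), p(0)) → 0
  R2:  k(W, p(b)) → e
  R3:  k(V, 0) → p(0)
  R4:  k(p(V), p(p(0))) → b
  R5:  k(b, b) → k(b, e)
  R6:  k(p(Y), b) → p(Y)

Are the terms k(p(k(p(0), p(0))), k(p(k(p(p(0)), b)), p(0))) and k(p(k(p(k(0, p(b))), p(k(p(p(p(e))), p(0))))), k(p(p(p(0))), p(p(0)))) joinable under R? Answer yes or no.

Reduce t₁ = k(p(k(p(0), p(0))), k(p(k(p(p(0)), b)), p(0))):
1. k(p(k(p(0), p(0))), k(p(k(p(p(0)), b)), p(0)))  →  k(p(0), k(p(k(p(p(0)), b)), p(0)))   [R1 at 1.1]
2. k(p(0), k(p(k(p(p(0)), b)), p(0)))  →  k(p(0), 0)   [R1 at 2]
3. k(p(0), 0)  →  p(0)   [R3 at ε]

Reduce t₂ = k(p(k(p(k(0, p(b))), p(k(p(p(p(e))), p(0))))), k(p(p(p(0))), p(p(0)))):
1. k(p(k(p(k(0, p(b))), p(k(p(p(p(e))), p(0))))), k(p(p(p(0))), p(p(0))))  →  k(p(k(p(e), p(k(p(p(p(e))), p(0))))), k(p(p(p(0))), p(p(0))))   [R2 at 1.1.1.1]
2. k(p(k(p(e), p(k(p(p(p(e))), p(0))))), k(p(p(p(0))), p(p(0))))  →  k(p(k(p(e), p(0))), k(p(p(p(0))), p(p(0))))   [R1 at 1.1.2.1]
3. k(p(k(p(e), p(0))), k(p(p(p(0))), p(p(0))))  →  k(p(0), k(p(p(p(0))), p(p(0))))   [R1 at 1.1]
4. k(p(0), k(p(p(p(0))), p(p(0))))  →  k(p(0), b)   [R4 at 2]
5. k(p(0), b)  →  p(0)   [R6 at ε]

yes — NF(t₁) = p(0), NF(t₂) = p(0)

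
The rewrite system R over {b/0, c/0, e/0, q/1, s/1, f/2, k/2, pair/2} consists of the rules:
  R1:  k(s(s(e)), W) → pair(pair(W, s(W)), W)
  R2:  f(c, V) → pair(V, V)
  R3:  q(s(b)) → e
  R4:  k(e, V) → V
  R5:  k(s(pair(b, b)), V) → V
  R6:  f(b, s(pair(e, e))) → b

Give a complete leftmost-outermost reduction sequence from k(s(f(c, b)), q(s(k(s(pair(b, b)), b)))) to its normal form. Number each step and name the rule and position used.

e

1. k(s(f(c, b)), q(s(k(s(pair(b, b)), b))))  →  k(s(pair(b, b)), q(s(k(s(pair(b, b)), b))))   [R2 at 1.1]
2. k(s(pair(b, b)), q(s(k(s(pair(b, b)), b))))  →  q(s(k(s(pair(b, b)), b)))   [R5 at ε]
3. q(s(k(s(pair(b, b)), b)))  →  q(s(b))   [R5 at 1.1]
4. q(s(b))  →  e   [R3 at ε]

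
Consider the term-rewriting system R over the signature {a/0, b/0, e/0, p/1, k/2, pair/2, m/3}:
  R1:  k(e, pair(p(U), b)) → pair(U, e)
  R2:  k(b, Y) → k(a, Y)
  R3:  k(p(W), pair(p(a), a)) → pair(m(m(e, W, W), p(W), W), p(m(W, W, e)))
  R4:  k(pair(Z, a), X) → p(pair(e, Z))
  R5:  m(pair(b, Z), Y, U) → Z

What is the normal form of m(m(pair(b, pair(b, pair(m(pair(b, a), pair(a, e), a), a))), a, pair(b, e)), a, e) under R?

pair(a, a)

1. m(m(pair(b, pair(b, pair(m(pair(b, a), pair(a, e), a), a))), a, pair(b, e)), a, e)  →  m(pair(b, pair(m(pair(b, a), pair(a, e), a), a)), a, e)   [R5 at 1]
2. m(pair(b, pair(m(pair(b, a), pair(a, e), a), a)), a, e)  →  pair(m(pair(b, a), pair(a, e), a), a)   [R5 at ε]
3. pair(m(pair(b, a), pair(a, e), a), a)  →  pair(a, a)   [R5 at 1]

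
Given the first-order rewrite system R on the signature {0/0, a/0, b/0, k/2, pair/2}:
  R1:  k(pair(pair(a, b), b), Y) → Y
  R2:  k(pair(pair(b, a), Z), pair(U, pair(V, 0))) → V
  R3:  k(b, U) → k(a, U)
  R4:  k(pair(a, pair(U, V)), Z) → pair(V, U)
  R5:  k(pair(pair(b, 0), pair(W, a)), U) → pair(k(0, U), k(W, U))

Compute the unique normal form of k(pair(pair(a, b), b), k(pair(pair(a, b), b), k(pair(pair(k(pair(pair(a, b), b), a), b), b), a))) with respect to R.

1. k(pair(pair(a, b), b), k(pair(pair(a, b), b), k(pair(pair(k(pair(pair(a, b), b), a), b), b), a)))  →  k(pair(pair(a, b), b), k(pair(pair(k(pair(pair(a, b), b), a), b), b), a))   [R1 at ε]
2. k(pair(pair(a, b), b), k(pair(pair(k(pair(pair(a, b), b), a), b), b), a))  →  k(pair(pair(k(pair(pair(a, b), b), a), b), b), a)   [R1 at ε]
3. k(pair(pair(k(pair(pair(a, b), b), a), b), b), a)  →  k(pair(pair(a, b), b), a)   [R1 at 1.1.1]
4. k(pair(pair(a, b), b), a)  →  a   [R1 at ε]

a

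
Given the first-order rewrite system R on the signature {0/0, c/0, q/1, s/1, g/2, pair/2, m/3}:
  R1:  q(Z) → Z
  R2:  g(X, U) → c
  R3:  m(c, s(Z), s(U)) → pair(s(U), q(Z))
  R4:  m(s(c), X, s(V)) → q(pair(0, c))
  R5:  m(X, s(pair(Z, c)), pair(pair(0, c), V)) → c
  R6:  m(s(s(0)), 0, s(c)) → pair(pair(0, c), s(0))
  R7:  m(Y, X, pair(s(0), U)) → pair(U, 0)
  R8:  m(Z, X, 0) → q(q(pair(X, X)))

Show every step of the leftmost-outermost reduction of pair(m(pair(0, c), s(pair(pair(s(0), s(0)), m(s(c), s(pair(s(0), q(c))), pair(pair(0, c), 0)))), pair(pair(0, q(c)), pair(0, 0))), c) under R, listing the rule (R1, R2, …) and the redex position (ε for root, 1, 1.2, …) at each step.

pair(c, c)

1. pair(m(pair(0, c), s(pair(pair(s(0), s(0)), m(s(c), s(pair(s(0), q(c))), pair(pair(0, c), 0)))), pair(pair(0, q(c)), pair(0, 0))), c)  →  pair(m(pair(0, c), s(pair(pair(s(0), s(0)), m(s(c), s(pair(s(0), c)), pair(pair(0, c), 0)))), pair(pair(0, q(c)), pair(0, 0))), c)   [R1 at 1.2.1.2.2.1.2]
2. pair(m(pair(0, c), s(pair(pair(s(0), s(0)), m(s(c), s(pair(s(0), c)), pair(pair(0, c), 0)))), pair(pair(0, q(c)), pair(0, 0))), c)  →  pair(m(pair(0, c), s(pair(pair(s(0), s(0)), c)), pair(pair(0, q(c)), pair(0, 0))), c)   [R5 at 1.2.1.2]
3. pair(m(pair(0, c), s(pair(pair(s(0), s(0)), c)), pair(pair(0, q(c)), pair(0, 0))), c)  →  pair(m(pair(0, c), s(pair(pair(s(0), s(0)), c)), pair(pair(0, c), pair(0, 0))), c)   [R1 at 1.3.1.2]
4. pair(m(pair(0, c), s(pair(pair(s(0), s(0)), c)), pair(pair(0, c), pair(0, 0))), c)  →  pair(c, c)   [R5 at 1]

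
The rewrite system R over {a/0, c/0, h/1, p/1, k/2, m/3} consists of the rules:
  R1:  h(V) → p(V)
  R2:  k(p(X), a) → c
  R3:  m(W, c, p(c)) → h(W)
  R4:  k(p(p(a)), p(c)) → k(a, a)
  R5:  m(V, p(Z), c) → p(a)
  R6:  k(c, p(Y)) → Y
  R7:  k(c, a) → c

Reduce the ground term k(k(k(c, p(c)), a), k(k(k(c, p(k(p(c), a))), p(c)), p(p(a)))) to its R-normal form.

a

1. k(k(k(c, p(c)), a), k(k(k(c, p(k(p(c), a))), p(c)), p(p(a))))  →  k(k(c, a), k(k(k(c, p(k(p(c), a))), p(c)), p(p(a))))   [R6 at 1.1]
2. k(k(c, a), k(k(k(c, p(k(p(c), a))), p(c)), p(p(a))))  →  k(c, k(k(k(c, p(k(p(c), a))), p(c)), p(p(a))))   [R7 at 1]
3. k(c, k(k(k(c, p(k(p(c), a))), p(c)), p(p(a))))  →  k(c, k(k(k(p(c), a), p(c)), p(p(a))))   [R6 at 2.1.1]
4. k(c, k(k(k(p(c), a), p(c)), p(p(a))))  →  k(c, k(k(c, p(c)), p(p(a))))   [R2 at 2.1.1]
5. k(c, k(k(c, p(c)), p(p(a))))  →  k(c, k(c, p(p(a))))   [R6 at 2.1]
6. k(c, k(c, p(p(a))))  →  k(c, p(a))   [R6 at 2]
7. k(c, p(a))  →  a   [R6 at ε]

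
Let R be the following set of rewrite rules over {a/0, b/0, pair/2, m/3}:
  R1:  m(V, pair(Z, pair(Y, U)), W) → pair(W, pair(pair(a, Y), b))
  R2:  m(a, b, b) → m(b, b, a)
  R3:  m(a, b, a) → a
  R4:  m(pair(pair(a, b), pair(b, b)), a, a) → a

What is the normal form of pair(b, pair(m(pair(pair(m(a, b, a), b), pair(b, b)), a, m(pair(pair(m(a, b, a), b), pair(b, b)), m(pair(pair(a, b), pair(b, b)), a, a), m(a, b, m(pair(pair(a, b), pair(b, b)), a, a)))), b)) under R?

pair(b, pair(a, b))

1. pair(b, pair(m(pair(pair(m(a, b, a), b), pair(b, b)), a, m(pair(pair(m(a, b, a), b), pair(b, b)), m(pair(pair(a, b), pair(b, b)), a, a), m(a, b, m(pair(pair(a, b), pair(b, b)), a, a)))), b))  →  pair(b, pair(m(pair(pair(a, b), pair(b, b)), a, m(pair(pair(m(a, b, a), b), pair(b, b)), m(pair(pair(a, b), pair(b, b)), a, a), m(a, b, m(pair(pair(a, b), pair(b, b)), a, a)))), b))   [R3 at 2.1.1.1.1]
2. pair(b, pair(m(pair(pair(a, b), pair(b, b)), a, m(pair(pair(m(a, b, a), b), pair(b, b)), m(pair(pair(a, b), pair(b, b)), a, a), m(a, b, m(pair(pair(a, b), pair(b, b)), a, a)))), b))  →  pair(b, pair(m(pair(pair(a, b), pair(b, b)), a, m(pair(pair(a, b), pair(b, b)), m(pair(pair(a, b), pair(b, b)), a, a), m(a, b, m(pair(pair(a, b), pair(b, b)), a, a)))), b))   [R3 at 2.1.3.1.1.1]
3. pair(b, pair(m(pair(pair(a, b), pair(b, b)), a, m(pair(pair(a, b), pair(b, b)), m(pair(pair(a, b), pair(b, b)), a, a), m(a, b, m(pair(pair(a, b), pair(b, b)), a, a)))), b))  →  pair(b, pair(m(pair(pair(a, b), pair(b, b)), a, m(pair(pair(a, b), pair(b, b)), a, m(a, b, m(pair(pair(a, b), pair(b, b)), a, a)))), b))   [R4 at 2.1.3.2]
4. pair(b, pair(m(pair(pair(a, b), pair(b, b)), a, m(pair(pair(a, b), pair(b, b)), a, m(a, b, m(pair(pair(a, b), pair(b, b)), a, a)))), b))  →  pair(b, pair(m(pair(pair(a, b), pair(b, b)), a, m(pair(pair(a, b), pair(b, b)), a, m(a, b, a))), b))   [R4 at 2.1.3.3.3]
5. pair(b, pair(m(pair(pair(a, b), pair(b, b)), a, m(pair(pair(a, b), pair(b, b)), a, m(a, b, a))), b))  →  pair(b, pair(m(pair(pair(a, b), pair(b, b)), a, m(pair(pair(a, b), pair(b, b)), a, a)), b))   [R3 at 2.1.3.3]
6. pair(b, pair(m(pair(pair(a, b), pair(b, b)), a, m(pair(pair(a, b), pair(b, b)), a, a)), b))  →  pair(b, pair(m(pair(pair(a, b), pair(b, b)), a, a), b))   [R4 at 2.1.3]
7. pair(b, pair(m(pair(pair(a, b), pair(b, b)), a, a), b))  →  pair(b, pair(a, b))   [R4 at 2.1]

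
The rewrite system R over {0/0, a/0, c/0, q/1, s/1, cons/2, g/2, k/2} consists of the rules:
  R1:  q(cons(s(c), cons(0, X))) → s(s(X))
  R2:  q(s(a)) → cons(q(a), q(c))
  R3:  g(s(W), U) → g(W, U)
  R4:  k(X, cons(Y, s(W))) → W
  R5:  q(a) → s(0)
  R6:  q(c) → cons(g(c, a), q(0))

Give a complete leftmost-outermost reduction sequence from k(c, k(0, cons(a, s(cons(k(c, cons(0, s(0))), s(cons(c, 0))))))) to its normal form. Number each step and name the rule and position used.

1. k(c, k(0, cons(a, s(cons(k(c, cons(0, s(0))), s(cons(c, 0)))))))  →  k(c, cons(k(c, cons(0, s(0))), s(cons(c, 0))))   [R4 at 2]
2. k(c, cons(k(c, cons(0, s(0))), s(cons(c, 0))))  →  cons(c, 0)   [R4 at ε]

cons(c, 0)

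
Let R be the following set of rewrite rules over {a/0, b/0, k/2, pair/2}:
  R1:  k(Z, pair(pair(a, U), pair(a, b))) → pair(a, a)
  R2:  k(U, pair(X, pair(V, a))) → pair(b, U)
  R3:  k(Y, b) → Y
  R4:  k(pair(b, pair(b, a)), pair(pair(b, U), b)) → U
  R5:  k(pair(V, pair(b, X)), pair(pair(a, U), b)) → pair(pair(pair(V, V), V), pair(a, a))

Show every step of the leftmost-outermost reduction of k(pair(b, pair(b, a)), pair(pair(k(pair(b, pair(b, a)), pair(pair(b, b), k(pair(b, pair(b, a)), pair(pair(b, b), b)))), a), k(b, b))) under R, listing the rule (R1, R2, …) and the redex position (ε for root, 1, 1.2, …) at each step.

1. k(pair(b, pair(b, a)), pair(pair(k(pair(b, pair(b, a)), pair(pair(b, b), k(pair(b, pair(b, a)), pair(pair(b, b), b)))), a), k(b, b)))  →  k(pair(b, pair(b, a)), pair(pair(k(pair(b, pair(b, a)), pair(pair(b, b), b)), a), k(b, b)))   [R4 at 2.1.1.2.2]
2. k(pair(b, pair(b, a)), pair(pair(k(pair(b, pair(b, a)), pair(pair(b, b), b)), a), k(b, b)))  →  k(pair(b, pair(b, a)), pair(pair(b, a), k(b, b)))   [R4 at 2.1.1]
3. k(pair(b, pair(b, a)), pair(pair(b, a), k(b, b)))  →  k(pair(b, pair(b, a)), pair(pair(b, a), b))   [R3 at 2.2]
4. k(pair(b, pair(b, a)), pair(pair(b, a), b))  →  a   [R4 at ε]

a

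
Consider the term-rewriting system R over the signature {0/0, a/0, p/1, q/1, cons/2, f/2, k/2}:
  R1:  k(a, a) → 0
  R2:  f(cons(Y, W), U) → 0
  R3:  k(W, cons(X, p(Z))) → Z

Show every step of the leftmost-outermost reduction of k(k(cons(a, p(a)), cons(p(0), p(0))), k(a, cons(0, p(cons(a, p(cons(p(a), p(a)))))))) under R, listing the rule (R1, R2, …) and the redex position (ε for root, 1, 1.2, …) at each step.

1. k(k(cons(a, p(a)), cons(p(0), p(0))), k(a, cons(0, p(cons(a, p(cons(p(a), p(a))))))))  →  k(0, k(a, cons(0, p(cons(a, p(cons(p(a), p(a))))))))   [R3 at 1]
2. k(0, k(a, cons(0, p(cons(a, p(cons(p(a), p(a))))))))  →  k(0, cons(a, p(cons(p(a), p(a)))))   [R3 at 2]
3. k(0, cons(a, p(cons(p(a), p(a)))))  →  cons(p(a), p(a))   [R3 at ε]

cons(p(a), p(a))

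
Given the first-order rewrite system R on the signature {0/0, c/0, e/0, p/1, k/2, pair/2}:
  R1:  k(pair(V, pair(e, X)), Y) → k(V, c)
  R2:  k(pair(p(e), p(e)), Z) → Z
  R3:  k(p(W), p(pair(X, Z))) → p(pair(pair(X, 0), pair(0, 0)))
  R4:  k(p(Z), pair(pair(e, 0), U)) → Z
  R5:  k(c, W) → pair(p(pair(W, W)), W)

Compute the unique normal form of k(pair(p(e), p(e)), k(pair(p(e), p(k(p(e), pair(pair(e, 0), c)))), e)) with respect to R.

1. k(pair(p(e), p(e)), k(pair(p(e), p(k(p(e), pair(pair(e, 0), c)))), e))  →  k(pair(p(e), p(k(p(e), pair(pair(e, 0), c)))), e)   [R2 at ε]
2. k(pair(p(e), p(k(p(e), pair(pair(e, 0), c)))), e)  →  k(pair(p(e), p(e)), e)   [R4 at 1.2.1]
3. k(pair(p(e), p(e)), e)  →  e   [R2 at ε]

e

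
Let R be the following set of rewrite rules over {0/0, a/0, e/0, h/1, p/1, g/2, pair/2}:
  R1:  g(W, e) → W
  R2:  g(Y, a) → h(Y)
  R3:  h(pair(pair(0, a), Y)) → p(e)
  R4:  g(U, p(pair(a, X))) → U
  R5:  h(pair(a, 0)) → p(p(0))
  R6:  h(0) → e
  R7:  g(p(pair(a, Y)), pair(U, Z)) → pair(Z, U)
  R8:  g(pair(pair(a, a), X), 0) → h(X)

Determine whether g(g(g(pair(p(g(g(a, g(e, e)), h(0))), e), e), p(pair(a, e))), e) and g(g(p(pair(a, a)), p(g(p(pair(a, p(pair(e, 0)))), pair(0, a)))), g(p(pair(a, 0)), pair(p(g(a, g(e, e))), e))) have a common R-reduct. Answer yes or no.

Reduce t₁ = g(g(g(pair(p(g(g(a, g(e, e)), h(0))), e), e), p(pair(a, e))), e):
1. g(g(g(pair(p(g(g(a, g(e, e)), h(0))), e), e), p(pair(a, e))), e)  →  g(g(pair(p(g(g(a, g(e, e)), h(0))), e), e), p(pair(a, e)))   [R1 at ε]
2. g(g(pair(p(g(g(a, g(e, e)), h(0))), e), e), p(pair(a, e)))  →  g(pair(p(g(g(a, g(e, e)), h(0))), e), e)   [R4 at ε]
3. g(pair(p(g(g(a, g(e, e)), h(0))), e), e)  →  pair(p(g(g(a, g(e, e)), h(0))), e)   [R1 at ε]
4. pair(p(g(g(a, g(e, e)), h(0))), e)  →  pair(p(g(g(a, e), h(0))), e)   [R1 at 1.1.1.2]
5. pair(p(g(g(a, e), h(0))), e)  →  pair(p(g(a, h(0))), e)   [R1 at 1.1.1]
6. pair(p(g(a, h(0))), e)  →  pair(p(g(a, e)), e)   [R6 at 1.1.2]
7. pair(p(g(a, e)), e)  →  pair(p(a), e)   [R1 at 1.1]

Reduce t₂ = g(g(p(pair(a, a)), p(g(p(pair(a, p(pair(e, 0)))), pair(0, a)))), g(p(pair(a, 0)), pair(p(g(a, g(e, e))), e))):
1. g(g(p(pair(a, a)), p(g(p(pair(a, p(pair(e, 0)))), pair(0, a)))), g(p(pair(a, 0)), pair(p(g(a, g(e, e))), e)))  →  g(g(p(pair(a, a)), p(pair(a, 0))), g(p(pair(a, 0)), pair(p(g(a, g(e, e))), e)))   [R7 at 1.2.1]
2. g(g(p(pair(a, a)), p(pair(a, 0))), g(p(pair(a, 0)), pair(p(g(a, g(e, e))), e)))  →  g(p(pair(a, a)), g(p(pair(a, 0)), pair(p(g(a, g(e, e))), e)))   [R4 at 1]
3. g(p(pair(a, a)), g(p(pair(a, 0)), pair(p(g(a, g(e, e))), e)))  →  g(p(pair(a, a)), pair(e, p(g(a, g(e, e)))))   [R7 at 2]
4. g(p(pair(a, a)), pair(e, p(g(a, g(e, e)))))  →  pair(p(g(a, g(e, e))), e)   [R7 at ε]
5. pair(p(g(a, g(e, e))), e)  →  pair(p(g(a, e)), e)   [R1 at 1.1.2]
6. pair(p(g(a, e)), e)  →  pair(p(a), e)   [R1 at 1.1]

yes — NF(t₁) = pair(p(a), e), NF(t₂) = pair(p(a), e)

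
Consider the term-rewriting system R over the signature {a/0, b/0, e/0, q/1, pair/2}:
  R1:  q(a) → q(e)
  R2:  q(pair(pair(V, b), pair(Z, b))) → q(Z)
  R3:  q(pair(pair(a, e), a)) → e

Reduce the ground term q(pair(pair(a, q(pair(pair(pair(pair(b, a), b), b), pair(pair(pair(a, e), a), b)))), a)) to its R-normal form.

e

1. q(pair(pair(a, q(pair(pair(pair(pair(b, a), b), b), pair(pair(pair(a, e), a), b)))), a))  →  q(pair(pair(a, q(pair(pair(a, e), a))), a))   [R2 at 1.1.2]
2. q(pair(pair(a, q(pair(pair(a, e), a))), a))  →  q(pair(pair(a, e), a))   [R3 at 1.1.2]
3. q(pair(pair(a, e), a))  →  e   [R3 at ε]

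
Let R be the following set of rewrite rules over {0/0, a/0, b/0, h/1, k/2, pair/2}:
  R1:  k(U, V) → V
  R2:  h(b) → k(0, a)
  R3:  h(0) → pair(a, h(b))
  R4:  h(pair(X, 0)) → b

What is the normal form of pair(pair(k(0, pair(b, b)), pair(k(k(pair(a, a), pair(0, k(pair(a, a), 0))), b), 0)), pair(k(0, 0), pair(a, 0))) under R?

1. pair(pair(k(0, pair(b, b)), pair(k(k(pair(a, a), pair(0, k(pair(a, a), 0))), b), 0)), pair(k(0, 0), pair(a, 0)))  →  pair(pair(pair(b, b), pair(k(k(pair(a, a), pair(0, k(pair(a, a), 0))), b), 0)), pair(k(0, 0), pair(a, 0)))   [R1 at 1.1]
2. pair(pair(pair(b, b), pair(k(k(pair(a, a), pair(0, k(pair(a, a), 0))), b), 0)), pair(k(0, 0), pair(a, 0)))  →  pair(pair(pair(b, b), pair(b, 0)), pair(k(0, 0), pair(a, 0)))   [R1 at 1.2.1]
3. pair(pair(pair(b, b), pair(b, 0)), pair(k(0, 0), pair(a, 0)))  →  pair(pair(pair(b, b), pair(b, 0)), pair(0, pair(a, 0)))   [R1 at 2.1]

pair(pair(pair(b, b), pair(b, 0)), pair(0, pair(a, 0)))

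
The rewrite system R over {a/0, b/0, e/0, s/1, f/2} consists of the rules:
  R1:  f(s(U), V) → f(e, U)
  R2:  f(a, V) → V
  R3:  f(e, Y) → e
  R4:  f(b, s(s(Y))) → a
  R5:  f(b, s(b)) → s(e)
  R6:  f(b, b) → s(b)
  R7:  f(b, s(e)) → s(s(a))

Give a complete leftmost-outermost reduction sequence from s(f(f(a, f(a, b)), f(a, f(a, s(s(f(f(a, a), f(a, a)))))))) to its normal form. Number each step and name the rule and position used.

1. s(f(f(a, f(a, b)), f(a, f(a, s(s(f(f(a, a), f(a, a))))))))  →  s(f(f(a, b), f(a, f(a, s(s(f(f(a, a), f(a, a))))))))   [R2 at 1.1]
2. s(f(f(a, b), f(a, f(a, s(s(f(f(a, a), f(a, a))))))))  →  s(f(b, f(a, f(a, s(s(f(f(a, a), f(a, a))))))))   [R2 at 1.1]
3. s(f(b, f(a, f(a, s(s(f(f(a, a), f(a, a))))))))  →  s(f(b, f(a, s(s(f(f(a, a), f(a, a)))))))   [R2 at 1.2]
4. s(f(b, f(a, s(s(f(f(a, a), f(a, a)))))))  →  s(f(b, s(s(f(f(a, a), f(a, a))))))   [R2 at 1.2]
5. s(f(b, s(s(f(f(a, a), f(a, a))))))  →  s(a)   [R4 at 1]

s(a)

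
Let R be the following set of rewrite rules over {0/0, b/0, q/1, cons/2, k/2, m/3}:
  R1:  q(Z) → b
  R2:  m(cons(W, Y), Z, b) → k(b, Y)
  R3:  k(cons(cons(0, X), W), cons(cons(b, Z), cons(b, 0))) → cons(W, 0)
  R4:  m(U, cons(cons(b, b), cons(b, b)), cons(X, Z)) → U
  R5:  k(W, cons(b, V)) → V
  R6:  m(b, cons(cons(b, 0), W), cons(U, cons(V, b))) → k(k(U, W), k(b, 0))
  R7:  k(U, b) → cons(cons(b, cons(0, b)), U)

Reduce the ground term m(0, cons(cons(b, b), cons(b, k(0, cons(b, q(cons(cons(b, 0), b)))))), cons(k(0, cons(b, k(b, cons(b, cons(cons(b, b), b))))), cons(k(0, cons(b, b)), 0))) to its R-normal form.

0

1. m(0, cons(cons(b, b), cons(b, k(0, cons(b, q(cons(cons(b, 0), b)))))), cons(k(0, cons(b, k(b, cons(b, cons(cons(b, b), b))))), cons(k(0, cons(b, b)), 0)))  →  m(0, cons(cons(b, b), cons(b, q(cons(cons(b, 0), b)))), cons(k(0, cons(b, k(b, cons(b, cons(cons(b, b), b))))), cons(k(0, cons(b, b)), 0)))   [R5 at 2.2.2]
2. m(0, cons(cons(b, b), cons(b, q(cons(cons(b, 0), b)))), cons(k(0, cons(b, k(b, cons(b, cons(cons(b, b), b))))), cons(k(0, cons(b, b)), 0)))  →  m(0, cons(cons(b, b), cons(b, b)), cons(k(0, cons(b, k(b, cons(b, cons(cons(b, b), b))))), cons(k(0, cons(b, b)), 0)))   [R1 at 2.2.2]
3. m(0, cons(cons(b, b), cons(b, b)), cons(k(0, cons(b, k(b, cons(b, cons(cons(b, b), b))))), cons(k(0, cons(b, b)), 0)))  →  0   [R4 at ε]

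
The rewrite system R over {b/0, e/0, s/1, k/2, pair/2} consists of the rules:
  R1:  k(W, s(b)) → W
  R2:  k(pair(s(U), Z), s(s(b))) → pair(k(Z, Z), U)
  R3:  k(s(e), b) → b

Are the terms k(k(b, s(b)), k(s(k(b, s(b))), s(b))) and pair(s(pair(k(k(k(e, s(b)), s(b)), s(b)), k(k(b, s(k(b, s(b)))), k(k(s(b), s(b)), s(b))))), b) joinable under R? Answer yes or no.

no — NF(t₁) = b, NF(t₂) = pair(s(pair(e, b)), b)

Reduce t₁ = k(k(b, s(b)), k(s(k(b, s(b))), s(b))):
1. k(k(b, s(b)), k(s(k(b, s(b))), s(b)))  →  k(b, k(s(k(b, s(b))), s(b)))   [R1 at 1]
2. k(b, k(s(k(b, s(b))), s(b)))  →  k(b, s(k(b, s(b))))   [R1 at 2]
3. k(b, s(k(b, s(b))))  →  k(b, s(b))   [R1 at 2.1]
4. k(b, s(b))  →  b   [R1 at ε]

Reduce t₂ = pair(s(pair(k(k(k(e, s(b)), s(b)), s(b)), k(k(b, s(k(b, s(b)))), k(k(s(b), s(b)), s(b))))), b):
1. pair(s(pair(k(k(k(e, s(b)), s(b)), s(b)), k(k(b, s(k(b, s(b)))), k(k(s(b), s(b)), s(b))))), b)  →  pair(s(pair(k(k(e, s(b)), s(b)), k(k(b, s(k(b, s(b)))), k(k(s(b), s(b)), s(b))))), b)   [R1 at 1.1.1]
2. pair(s(pair(k(k(e, s(b)), s(b)), k(k(b, s(k(b, s(b)))), k(k(s(b), s(b)), s(b))))), b)  →  pair(s(pair(k(e, s(b)), k(k(b, s(k(b, s(b)))), k(k(s(b), s(b)), s(b))))), b)   [R1 at 1.1.1]
3. pair(s(pair(k(e, s(b)), k(k(b, s(k(b, s(b)))), k(k(s(b), s(b)), s(b))))), b)  →  pair(s(pair(e, k(k(b, s(k(b, s(b)))), k(k(s(b), s(b)), s(b))))), b)   [R1 at 1.1.1]
4. pair(s(pair(e, k(k(b, s(k(b, s(b)))), k(k(s(b), s(b)), s(b))))), b)  →  pair(s(pair(e, k(k(b, s(b)), k(k(s(b), s(b)), s(b))))), b)   [R1 at 1.1.2.1.2.1]
5. pair(s(pair(e, k(k(b, s(b)), k(k(s(b), s(b)), s(b))))), b)  →  pair(s(pair(e, k(b, k(k(s(b), s(b)), s(b))))), b)   [R1 at 1.1.2.1]
6. pair(s(pair(e, k(b, k(k(s(b), s(b)), s(b))))), b)  →  pair(s(pair(e, k(b, k(s(b), s(b))))), b)   [R1 at 1.1.2.2]
7. pair(s(pair(e, k(b, k(s(b), s(b))))), b)  →  pair(s(pair(e, k(b, s(b)))), b)   [R1 at 1.1.2.2]
8. pair(s(pair(e, k(b, s(b)))), b)  →  pair(s(pair(e, b)), b)   [R1 at 1.1.2]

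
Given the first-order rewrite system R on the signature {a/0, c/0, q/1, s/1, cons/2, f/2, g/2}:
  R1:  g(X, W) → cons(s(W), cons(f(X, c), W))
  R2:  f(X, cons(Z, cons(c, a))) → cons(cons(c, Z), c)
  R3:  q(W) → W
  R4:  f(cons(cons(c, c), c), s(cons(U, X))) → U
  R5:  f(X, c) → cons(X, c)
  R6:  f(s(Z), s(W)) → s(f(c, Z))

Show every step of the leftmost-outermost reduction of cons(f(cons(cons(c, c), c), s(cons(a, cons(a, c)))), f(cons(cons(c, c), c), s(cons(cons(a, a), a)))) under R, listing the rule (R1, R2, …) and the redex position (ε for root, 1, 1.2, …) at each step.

cons(a, cons(a, a))

1. cons(f(cons(cons(c, c), c), s(cons(a, cons(a, c)))), f(cons(cons(c, c), c), s(cons(cons(a, a), a))))  →  cons(a, f(cons(cons(c, c), c), s(cons(cons(a, a), a))))   [R4 at 1]
2. cons(a, f(cons(cons(c, c), c), s(cons(cons(a, a), a))))  →  cons(a, cons(a, a))   [R4 at 2]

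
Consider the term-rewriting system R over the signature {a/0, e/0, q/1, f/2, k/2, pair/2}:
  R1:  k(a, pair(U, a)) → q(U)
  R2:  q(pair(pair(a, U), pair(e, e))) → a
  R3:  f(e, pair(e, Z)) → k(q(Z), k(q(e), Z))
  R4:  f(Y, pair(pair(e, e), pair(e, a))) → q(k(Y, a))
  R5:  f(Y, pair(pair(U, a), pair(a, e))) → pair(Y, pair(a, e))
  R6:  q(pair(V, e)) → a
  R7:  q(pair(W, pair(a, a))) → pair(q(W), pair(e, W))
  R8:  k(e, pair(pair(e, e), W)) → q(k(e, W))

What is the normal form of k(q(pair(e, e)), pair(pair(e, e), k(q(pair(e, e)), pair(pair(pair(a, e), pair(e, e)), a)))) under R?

a

1. k(q(pair(e, e)), pair(pair(e, e), k(q(pair(e, e)), pair(pair(pair(a, e), pair(e, e)), a))))  →  k(a, pair(pair(e, e), k(q(pair(e, e)), pair(pair(pair(a, e), pair(e, e)), a))))   [R6 at 1]
2. k(a, pair(pair(e, e), k(q(pair(e, e)), pair(pair(pair(a, e), pair(e, e)), a))))  →  k(a, pair(pair(e, e), k(a, pair(pair(pair(a, e), pair(e, e)), a))))   [R6 at 2.2.1]
3. k(a, pair(pair(e, e), k(a, pair(pair(pair(a, e), pair(e, e)), a))))  →  k(a, pair(pair(e, e), q(pair(pair(a, e), pair(e, e)))))   [R1 at 2.2]
4. k(a, pair(pair(e, e), q(pair(pair(a, e), pair(e, e)))))  →  k(a, pair(pair(e, e), a))   [R2 at 2.2]
5. k(a, pair(pair(e, e), a))  →  q(pair(e, e))   [R1 at ε]
6. q(pair(e, e))  →  a   [R6 at ε]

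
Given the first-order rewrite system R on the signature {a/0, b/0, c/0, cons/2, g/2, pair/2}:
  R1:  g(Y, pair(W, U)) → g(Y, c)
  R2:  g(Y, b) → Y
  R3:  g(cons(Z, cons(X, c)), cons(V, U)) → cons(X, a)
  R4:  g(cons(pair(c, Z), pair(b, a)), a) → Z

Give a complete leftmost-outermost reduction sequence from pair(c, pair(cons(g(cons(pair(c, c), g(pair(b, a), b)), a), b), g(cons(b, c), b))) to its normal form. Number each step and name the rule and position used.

pair(c, pair(cons(c, b), cons(b, c)))

1. pair(c, pair(cons(g(cons(pair(c, c), g(pair(b, a), b)), a), b), g(cons(b, c), b)))  →  pair(c, pair(cons(g(cons(pair(c, c), pair(b, a)), a), b), g(cons(b, c), b)))   [R2 at 2.1.1.1.2]
2. pair(c, pair(cons(g(cons(pair(c, c), pair(b, a)), a), b), g(cons(b, c), b)))  →  pair(c, pair(cons(c, b), g(cons(b, c), b)))   [R4 at 2.1.1]
3. pair(c, pair(cons(c, b), g(cons(b, c), b)))  →  pair(c, pair(cons(c, b), cons(b, c)))   [R2 at 2.2]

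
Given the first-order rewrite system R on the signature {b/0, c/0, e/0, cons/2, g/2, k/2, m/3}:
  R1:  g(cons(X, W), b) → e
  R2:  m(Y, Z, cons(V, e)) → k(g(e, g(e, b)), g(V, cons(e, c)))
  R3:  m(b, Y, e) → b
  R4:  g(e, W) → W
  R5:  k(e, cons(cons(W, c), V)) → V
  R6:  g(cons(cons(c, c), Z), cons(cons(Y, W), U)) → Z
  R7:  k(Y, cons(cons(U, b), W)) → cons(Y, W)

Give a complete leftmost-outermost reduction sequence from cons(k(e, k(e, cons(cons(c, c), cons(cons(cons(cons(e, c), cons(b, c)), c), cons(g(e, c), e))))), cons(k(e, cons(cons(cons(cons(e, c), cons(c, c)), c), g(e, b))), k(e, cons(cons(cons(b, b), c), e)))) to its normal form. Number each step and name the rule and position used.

cons(cons(c, e), cons(b, e))

1. cons(k(e, k(e, cons(cons(c, c), cons(cons(cons(cons(e, c), cons(b, c)), c), cons(g(e, c), e))))), cons(k(e, cons(cons(cons(cons(e, c), cons(c, c)), c), g(e, b))), k(e, cons(cons(cons(b, b), c), e))))  →  cons(k(e, cons(cons(cons(cons(e, c), cons(b, c)), c), cons(g(e, c), e))), cons(k(e, cons(cons(cons(cons(e, c), cons(c, c)), c), g(e, b))), k(e, cons(cons(cons(b, b), c), e))))   [R5 at 1.2]
2. cons(k(e, cons(cons(cons(cons(e, c), cons(b, c)), c), cons(g(e, c), e))), cons(k(e, cons(cons(cons(cons(e, c), cons(c, c)), c), g(e, b))), k(e, cons(cons(cons(b, b), c), e))))  →  cons(cons(g(e, c), e), cons(k(e, cons(cons(cons(cons(e, c), cons(c, c)), c), g(e, b))), k(e, cons(cons(cons(b, b), c), e))))   [R5 at 1]
3. cons(cons(g(e, c), e), cons(k(e, cons(cons(cons(cons(e, c), cons(c, c)), c), g(e, b))), k(e, cons(cons(cons(b, b), c), e))))  →  cons(cons(c, e), cons(k(e, cons(cons(cons(cons(e, c), cons(c, c)), c), g(e, b))), k(e, cons(cons(cons(b, b), c), e))))   [R4 at 1.1]
4. cons(cons(c, e), cons(k(e, cons(cons(cons(cons(e, c), cons(c, c)), c), g(e, b))), k(e, cons(cons(cons(b, b), c), e))))  →  cons(cons(c, e), cons(g(e, b), k(e, cons(cons(cons(b, b), c), e))))   [R5 at 2.1]
5. cons(cons(c, e), cons(g(e, b), k(e, cons(cons(cons(b, b), c), e))))  →  cons(cons(c, e), cons(b, k(e, cons(cons(cons(b, b), c), e))))   [R4 at 2.1]
6. cons(cons(c, e), cons(b, k(e, cons(cons(cons(b, b), c), e))))  →  cons(cons(c, e), cons(b, e))   [R5 at 2.2]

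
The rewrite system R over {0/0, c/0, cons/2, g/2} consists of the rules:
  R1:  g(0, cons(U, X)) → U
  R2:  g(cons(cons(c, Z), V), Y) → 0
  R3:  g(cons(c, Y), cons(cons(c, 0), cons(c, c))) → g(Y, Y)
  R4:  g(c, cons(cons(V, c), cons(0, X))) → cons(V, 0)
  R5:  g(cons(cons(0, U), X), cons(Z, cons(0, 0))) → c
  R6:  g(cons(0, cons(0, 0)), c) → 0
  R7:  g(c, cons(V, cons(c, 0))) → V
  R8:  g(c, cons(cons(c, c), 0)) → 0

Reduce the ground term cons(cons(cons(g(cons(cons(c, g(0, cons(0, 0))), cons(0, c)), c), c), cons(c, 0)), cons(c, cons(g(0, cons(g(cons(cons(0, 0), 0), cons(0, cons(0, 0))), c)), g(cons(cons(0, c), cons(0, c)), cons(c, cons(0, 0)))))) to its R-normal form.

1. cons(cons(cons(g(cons(cons(c, g(0, cons(0, 0))), cons(0, c)), c), c), cons(c, 0)), cons(c, cons(g(0, cons(g(cons(cons(0, 0), 0), cons(0, cons(0, 0))), c)), g(cons(cons(0, c), cons(0, c)), cons(c, cons(0, 0))))))  →  cons(cons(cons(0, c), cons(c, 0)), cons(c, cons(g(0, cons(g(cons(cons(0, 0), 0), cons(0, cons(0, 0))), c)), g(cons(cons(0, c), cons(0, c)), cons(c, cons(0, 0))))))   [R2 at 1.1.1]
2. cons(cons(cons(0, c), cons(c, 0)), cons(c, cons(g(0, cons(g(cons(cons(0, 0), 0), cons(0, cons(0, 0))), c)), g(cons(cons(0, c), cons(0, c)), cons(c, cons(0, 0))))))  →  cons(cons(cons(0, c), cons(c, 0)), cons(c, cons(g(cons(cons(0, 0), 0), cons(0, cons(0, 0))), g(cons(cons(0, c), cons(0, c)), cons(c, cons(0, 0))))))   [R1 at 2.2.1]
3. cons(cons(cons(0, c), cons(c, 0)), cons(c, cons(g(cons(cons(0, 0), 0), cons(0, cons(0, 0))), g(cons(cons(0, c), cons(0, c)), cons(c, cons(0, 0))))))  →  cons(cons(cons(0, c), cons(c, 0)), cons(c, cons(c, g(cons(cons(0, c), cons(0, c)), cons(c, cons(0, 0))))))   [R5 at 2.2.1]
4. cons(cons(cons(0, c), cons(c, 0)), cons(c, cons(c, g(cons(cons(0, c), cons(0, c)), cons(c, cons(0, 0))))))  →  cons(cons(cons(0, c), cons(c, 0)), cons(c, cons(c, c)))   [R5 at 2.2.2]

cons(cons(cons(0, c), cons(c, 0)), cons(c, cons(c, c)))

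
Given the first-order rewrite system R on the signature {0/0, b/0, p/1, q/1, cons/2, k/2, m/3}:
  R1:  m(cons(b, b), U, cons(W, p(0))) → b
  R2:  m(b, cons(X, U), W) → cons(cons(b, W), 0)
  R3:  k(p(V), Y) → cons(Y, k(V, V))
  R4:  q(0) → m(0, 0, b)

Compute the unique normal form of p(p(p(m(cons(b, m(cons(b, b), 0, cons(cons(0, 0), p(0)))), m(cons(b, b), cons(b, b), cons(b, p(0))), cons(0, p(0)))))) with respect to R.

p(p(p(b)))

1. p(p(p(m(cons(b, m(cons(b, b), 0, cons(cons(0, 0), p(0)))), m(cons(b, b), cons(b, b), cons(b, p(0))), cons(0, p(0))))))  →  p(p(p(m(cons(b, b), m(cons(b, b), cons(b, b), cons(b, p(0))), cons(0, p(0))))))   [R1 at 1.1.1.1.2]
2. p(p(p(m(cons(b, b), m(cons(b, b), cons(b, b), cons(b, p(0))), cons(0, p(0))))))  →  p(p(p(b)))   [R1 at 1.1.1]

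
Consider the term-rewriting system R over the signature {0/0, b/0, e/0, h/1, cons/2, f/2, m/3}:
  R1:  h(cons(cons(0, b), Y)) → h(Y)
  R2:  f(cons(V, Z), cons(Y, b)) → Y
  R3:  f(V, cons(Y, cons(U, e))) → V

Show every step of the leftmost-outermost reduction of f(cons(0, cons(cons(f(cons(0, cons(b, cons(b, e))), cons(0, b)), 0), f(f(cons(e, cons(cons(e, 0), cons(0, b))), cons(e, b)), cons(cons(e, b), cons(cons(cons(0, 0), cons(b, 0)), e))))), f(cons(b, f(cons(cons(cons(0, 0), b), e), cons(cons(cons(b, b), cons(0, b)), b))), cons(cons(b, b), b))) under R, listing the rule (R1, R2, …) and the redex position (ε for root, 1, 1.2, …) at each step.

b

1. f(cons(0, cons(cons(f(cons(0, cons(b, cons(b, e))), cons(0, b)), 0), f(f(cons(e, cons(cons(e, 0), cons(0, b))), cons(e, b)), cons(cons(e, b), cons(cons(cons(0, 0), cons(b, 0)), e))))), f(cons(b, f(cons(cons(cons(0, 0), b), e), cons(cons(cons(b, b), cons(0, b)), b))), cons(cons(b, b), b)))  →  f(cons(0, cons(cons(0, 0), f(f(cons(e, cons(cons(e, 0), cons(0, b))), cons(e, b)), cons(cons(e, b), cons(cons(cons(0, 0), cons(b, 0)), e))))), f(cons(b, f(cons(cons(cons(0, 0), b), e), cons(cons(cons(b, b), cons(0, b)), b))), cons(cons(b, b), b)))   [R2 at 1.2.1.1]
2. f(cons(0, cons(cons(0, 0), f(f(cons(e, cons(cons(e, 0), cons(0, b))), cons(e, b)), cons(cons(e, b), cons(cons(cons(0, 0), cons(b, 0)), e))))), f(cons(b, f(cons(cons(cons(0, 0), b), e), cons(cons(cons(b, b), cons(0, b)), b))), cons(cons(b, b), b)))  →  f(cons(0, cons(cons(0, 0), f(cons(e, cons(cons(e, 0), cons(0, b))), cons(e, b)))), f(cons(b, f(cons(cons(cons(0, 0), b), e), cons(cons(cons(b, b), cons(0, b)), b))), cons(cons(b, b), b)))   [R3 at 1.2.2]
3. f(cons(0, cons(cons(0, 0), f(cons(e, cons(cons(e, 0), cons(0, b))), cons(e, b)))), f(cons(b, f(cons(cons(cons(0, 0), b), e), cons(cons(cons(b, b), cons(0, b)), b))), cons(cons(b, b), b)))  →  f(cons(0, cons(cons(0, 0), e)), f(cons(b, f(cons(cons(cons(0, 0), b), e), cons(cons(cons(b, b), cons(0, b)), b))), cons(cons(b, b), b)))   [R2 at 1.2.2]
4. f(cons(0, cons(cons(0, 0), e)), f(cons(b, f(cons(cons(cons(0, 0), b), e), cons(cons(cons(b, b), cons(0, b)), b))), cons(cons(b, b), b)))  →  f(cons(0, cons(cons(0, 0), e)), cons(b, b))   [R2 at 2]
5. f(cons(0, cons(cons(0, 0), e)), cons(b, b))  →  b   [R2 at ε]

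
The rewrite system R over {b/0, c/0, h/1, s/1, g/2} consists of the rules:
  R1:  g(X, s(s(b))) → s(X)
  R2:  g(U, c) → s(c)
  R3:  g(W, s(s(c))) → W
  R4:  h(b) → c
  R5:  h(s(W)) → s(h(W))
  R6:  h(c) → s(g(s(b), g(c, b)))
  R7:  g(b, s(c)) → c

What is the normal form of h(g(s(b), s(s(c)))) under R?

1. h(g(s(b), s(s(c))))  →  h(s(b))   [R3 at 1]
2. h(s(b))  →  s(h(b))   [R5 at ε]
3. s(h(b))  →  s(c)   [R4 at 1]

s(c)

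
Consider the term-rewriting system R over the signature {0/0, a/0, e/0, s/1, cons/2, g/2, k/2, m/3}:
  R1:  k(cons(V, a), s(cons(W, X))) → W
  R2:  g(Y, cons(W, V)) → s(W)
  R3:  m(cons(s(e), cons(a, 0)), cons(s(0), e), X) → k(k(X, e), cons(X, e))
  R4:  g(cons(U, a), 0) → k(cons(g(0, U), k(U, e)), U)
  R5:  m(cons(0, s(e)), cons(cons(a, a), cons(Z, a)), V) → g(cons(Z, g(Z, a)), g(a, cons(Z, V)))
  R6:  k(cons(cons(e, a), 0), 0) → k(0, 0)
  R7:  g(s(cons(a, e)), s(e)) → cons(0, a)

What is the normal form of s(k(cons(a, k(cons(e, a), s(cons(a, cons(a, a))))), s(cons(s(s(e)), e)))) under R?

1. s(k(cons(a, k(cons(e, a), s(cons(a, cons(a, a))))), s(cons(s(s(e)), e))))  →  s(k(cons(a, a), s(cons(s(s(e)), e))))   [R1 at 1.1.2]
2. s(k(cons(a, a), s(cons(s(s(e)), e))))  →  s(s(s(e)))   [R1 at 1]

s(s(s(e)))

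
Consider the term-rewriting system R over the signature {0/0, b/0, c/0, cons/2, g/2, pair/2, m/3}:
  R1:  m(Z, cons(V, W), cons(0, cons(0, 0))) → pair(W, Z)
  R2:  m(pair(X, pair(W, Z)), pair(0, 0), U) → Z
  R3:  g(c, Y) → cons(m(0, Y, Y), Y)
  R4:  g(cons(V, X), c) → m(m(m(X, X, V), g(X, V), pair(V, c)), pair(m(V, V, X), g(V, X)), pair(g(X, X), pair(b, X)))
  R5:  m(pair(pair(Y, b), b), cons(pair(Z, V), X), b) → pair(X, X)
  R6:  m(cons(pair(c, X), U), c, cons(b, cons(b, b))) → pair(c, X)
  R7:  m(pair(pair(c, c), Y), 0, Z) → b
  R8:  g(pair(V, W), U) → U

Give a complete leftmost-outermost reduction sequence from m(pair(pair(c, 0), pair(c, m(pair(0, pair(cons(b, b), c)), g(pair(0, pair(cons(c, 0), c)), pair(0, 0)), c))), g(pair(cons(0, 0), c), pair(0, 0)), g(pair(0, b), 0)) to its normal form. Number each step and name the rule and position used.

1. m(pair(pair(c, 0), pair(c, m(pair(0, pair(cons(b, b), c)), g(pair(0, pair(cons(c, 0), c)), pair(0, 0)), c))), g(pair(cons(0, 0), c), pair(0, 0)), g(pair(0, b), 0))  →  m(pair(pair(c, 0), pair(c, m(pair(0, pair(cons(b, b), c)), pair(0, 0), c))), g(pair(cons(0, 0), c), pair(0, 0)), g(pair(0, b), 0))   [R8 at 1.2.2.2]
2. m(pair(pair(c, 0), pair(c, m(pair(0, pair(cons(b, b), c)), pair(0, 0), c))), g(pair(cons(0, 0), c), pair(0, 0)), g(pair(0, b), 0))  →  m(pair(pair(c, 0), pair(c, c)), g(pair(cons(0, 0), c), pair(0, 0)), g(pair(0, b), 0))   [R2 at 1.2.2]
3. m(pair(pair(c, 0), pair(c, c)), g(pair(cons(0, 0), c), pair(0, 0)), g(pair(0, b), 0))  →  m(pair(pair(c, 0), pair(c, c)), pair(0, 0), g(pair(0, b), 0))   [R8 at 2]
4. m(pair(pair(c, 0), pair(c, c)), pair(0, 0), g(pair(0, b), 0))  →  c   [R2 at ε]

c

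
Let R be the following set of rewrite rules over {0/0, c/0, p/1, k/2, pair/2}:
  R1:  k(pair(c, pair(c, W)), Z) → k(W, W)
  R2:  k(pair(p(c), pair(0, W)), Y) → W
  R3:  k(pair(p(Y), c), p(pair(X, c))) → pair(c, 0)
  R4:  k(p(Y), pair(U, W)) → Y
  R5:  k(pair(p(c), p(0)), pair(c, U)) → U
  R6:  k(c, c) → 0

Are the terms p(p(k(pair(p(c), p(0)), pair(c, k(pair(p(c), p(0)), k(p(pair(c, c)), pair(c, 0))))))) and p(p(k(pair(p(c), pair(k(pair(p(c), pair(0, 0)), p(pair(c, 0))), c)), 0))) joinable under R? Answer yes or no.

yes — NF(t₁) = p(p(c)), NF(t₂) = p(p(c))

Reduce t₁ = p(p(k(pair(p(c), p(0)), pair(c, k(pair(p(c), p(0)), k(p(pair(c, c)), pair(c, 0))))))):
1. p(p(k(pair(p(c), p(0)), pair(c, k(pair(p(c), p(0)), k(p(pair(c, c)), pair(c, 0)))))))  →  p(p(k(pair(p(c), p(0)), k(p(pair(c, c)), pair(c, 0)))))   [R5 at 1.1]
2. p(p(k(pair(p(c), p(0)), k(p(pair(c, c)), pair(c, 0)))))  →  p(p(k(pair(p(c), p(0)), pair(c, c))))   [R4 at 1.1.2]
3. p(p(k(pair(p(c), p(0)), pair(c, c))))  →  p(p(c))   [R5 at 1.1]

Reduce t₂ = p(p(k(pair(p(c), pair(k(pair(p(c), pair(0, 0)), p(pair(c, 0))), c)), 0))):
1. p(p(k(pair(p(c), pair(k(pair(p(c), pair(0, 0)), p(pair(c, 0))), c)), 0)))  →  p(p(k(pair(p(c), pair(0, c)), 0)))   [R2 at 1.1.1.2.1]
2. p(p(k(pair(p(c), pair(0, c)), 0)))  →  p(p(c))   [R2 at 1.1]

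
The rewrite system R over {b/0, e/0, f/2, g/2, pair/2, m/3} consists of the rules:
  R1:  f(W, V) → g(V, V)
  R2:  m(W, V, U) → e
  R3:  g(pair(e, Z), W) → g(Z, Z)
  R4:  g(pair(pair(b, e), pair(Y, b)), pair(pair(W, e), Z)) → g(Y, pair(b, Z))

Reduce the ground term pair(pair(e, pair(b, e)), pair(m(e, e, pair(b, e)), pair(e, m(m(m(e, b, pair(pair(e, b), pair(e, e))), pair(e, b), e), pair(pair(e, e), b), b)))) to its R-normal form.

pair(pair(e, pair(b, e)), pair(e, pair(e, e)))

1. pair(pair(e, pair(b, e)), pair(m(e, e, pair(b, e)), pair(e, m(m(m(e, b, pair(pair(e, b), pair(e, e))), pair(e, b), e), pair(pair(e, e), b), b))))  →  pair(pair(e, pair(b, e)), pair(e, pair(e, m(m(m(e, b, pair(pair(e, b), pair(e, e))), pair(e, b), e), pair(pair(e, e), b), b))))   [R2 at 2.1]
2. pair(pair(e, pair(b, e)), pair(e, pair(e, m(m(m(e, b, pair(pair(e, b), pair(e, e))), pair(e, b), e), pair(pair(e, e), b), b))))  →  pair(pair(e, pair(b, e)), pair(e, pair(e, e)))   [R2 at 2.2.2]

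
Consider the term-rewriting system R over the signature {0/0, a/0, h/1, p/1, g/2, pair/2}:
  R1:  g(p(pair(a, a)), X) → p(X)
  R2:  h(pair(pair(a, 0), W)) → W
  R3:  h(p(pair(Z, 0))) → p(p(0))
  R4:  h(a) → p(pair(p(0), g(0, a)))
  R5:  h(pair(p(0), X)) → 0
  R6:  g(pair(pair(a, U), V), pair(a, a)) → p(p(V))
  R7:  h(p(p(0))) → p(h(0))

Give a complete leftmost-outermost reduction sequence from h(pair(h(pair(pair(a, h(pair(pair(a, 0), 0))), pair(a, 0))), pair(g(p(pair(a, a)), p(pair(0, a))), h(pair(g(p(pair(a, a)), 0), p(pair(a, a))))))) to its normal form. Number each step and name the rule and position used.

1. h(pair(h(pair(pair(a, h(pair(pair(a, 0), 0))), pair(a, 0))), pair(g(p(pair(a, a)), p(pair(0, a))), h(pair(g(p(pair(a, a)), 0), p(pair(a, a)))))))  →  h(pair(h(pair(pair(a, 0), pair(a, 0))), pair(g(p(pair(a, a)), p(pair(0, a))), h(pair(g(p(pair(a, a)), 0), p(pair(a, a)))))))   [R2 at 1.1.1.1.2]
2. h(pair(h(pair(pair(a, 0), pair(a, 0))), pair(g(p(pair(a, a)), p(pair(0, a))), h(pair(g(p(pair(a, a)), 0), p(pair(a, a)))))))  →  h(pair(pair(a, 0), pair(g(p(pair(a, a)), p(pair(0, a))), h(pair(g(p(pair(a, a)), 0), p(pair(a, a)))))))   [R2 at 1.1]
3. h(pair(pair(a, 0), pair(g(p(pair(a, a)), p(pair(0, a))), h(pair(g(p(pair(a, a)), 0), p(pair(a, a)))))))  →  pair(g(p(pair(a, a)), p(pair(0, a))), h(pair(g(p(pair(a, a)), 0), p(pair(a, a)))))   [R2 at ε]
4. pair(g(p(pair(a, a)), p(pair(0, a))), h(pair(g(p(pair(a, a)), 0), p(pair(a, a)))))  →  pair(p(p(pair(0, a))), h(pair(g(p(pair(a, a)), 0), p(pair(a, a)))))   [R1 at 1]
5. pair(p(p(pair(0, a))), h(pair(g(p(pair(a, a)), 0), p(pair(a, a)))))  →  pair(p(p(pair(0, a))), h(pair(p(0), p(pair(a, a)))))   [R1 at 2.1.1]
6. pair(p(p(pair(0, a))), h(pair(p(0), p(pair(a, a)))))  →  pair(p(p(pair(0, a))), 0)   [R5 at 2]

pair(p(p(pair(0, a))), 0)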